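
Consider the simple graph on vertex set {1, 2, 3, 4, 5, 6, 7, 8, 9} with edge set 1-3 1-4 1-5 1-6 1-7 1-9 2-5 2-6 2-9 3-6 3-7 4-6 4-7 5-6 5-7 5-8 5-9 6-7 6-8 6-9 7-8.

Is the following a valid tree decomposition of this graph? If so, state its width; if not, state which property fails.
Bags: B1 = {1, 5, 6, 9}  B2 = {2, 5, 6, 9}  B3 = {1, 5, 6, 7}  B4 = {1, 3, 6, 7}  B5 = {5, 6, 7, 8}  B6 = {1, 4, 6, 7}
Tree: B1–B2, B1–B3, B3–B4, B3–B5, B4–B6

Every vertex of G appears in some bag (union = {1, 2, 3, 4, 5, 6, 7, 8, 9}); every edge is covered by a bag; and for each vertex v the set of bags containing v is connected in the bag tree. The decomposition is therefore valid. The largest bag has 4 vertices, so the width is 3.

Yes; width 3.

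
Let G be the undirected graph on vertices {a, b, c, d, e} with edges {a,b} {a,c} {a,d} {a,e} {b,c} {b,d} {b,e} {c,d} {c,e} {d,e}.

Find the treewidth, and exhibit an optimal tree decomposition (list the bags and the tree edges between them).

Treewidth 4.
Bags: B1 = {a, b, c, d, e}
Tree: (single bag)

With just one bag of size 5, the width is 5 − 1 = 4, so tw(G) ≤ 4. Conversely, {a, b, c, d, e} is a clique of size 5, and the vertices of any clique must share a bag in every tree decomposition; so some bag has ≥ 5 vertices and tw(G) ≥ 4. Combining the bounds, tw(G) = 4.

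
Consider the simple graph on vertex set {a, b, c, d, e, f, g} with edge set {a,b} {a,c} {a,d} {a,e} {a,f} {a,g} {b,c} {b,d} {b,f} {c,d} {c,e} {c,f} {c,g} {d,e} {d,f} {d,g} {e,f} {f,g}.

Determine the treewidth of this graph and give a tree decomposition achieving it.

Each bag holds 5 vertices, so the decomposition has width 4, which upper-bounds the treewidth. Conversely, {a, c, d, f, g} is a clique of size 5, and the vertices of any clique must share a bag in every tree decomposition; so some bag has ≥ 5 vertices and tw(G) ≥ 4. Hence tw(G) = 4 exactly.

Treewidth 4.
One optimal decomposition is:
Bags: B1 = {a, c, d, f, g}  B2 = {a, b, c, d, f}  B3 = {a, c, d, e, f}
Tree: B1–B2, B1–B3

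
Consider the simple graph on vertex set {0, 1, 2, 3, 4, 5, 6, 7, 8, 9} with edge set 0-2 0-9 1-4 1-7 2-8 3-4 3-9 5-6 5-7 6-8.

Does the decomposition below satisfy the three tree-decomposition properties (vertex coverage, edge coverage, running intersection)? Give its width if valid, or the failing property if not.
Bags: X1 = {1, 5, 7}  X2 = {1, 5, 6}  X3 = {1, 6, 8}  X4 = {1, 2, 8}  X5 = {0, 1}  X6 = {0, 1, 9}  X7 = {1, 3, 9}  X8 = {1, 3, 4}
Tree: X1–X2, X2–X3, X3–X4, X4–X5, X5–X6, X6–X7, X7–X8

No — edge (2,0) lies in no bag.

A tree decomposition must satisfy three properties: every vertex lies in some bag; for every edge, both endpoints lie together in some bag; and for every vertex, the bags containing it form a connected subtree. Here edge (2,0) lies in no bag, so the decomposition is invalid.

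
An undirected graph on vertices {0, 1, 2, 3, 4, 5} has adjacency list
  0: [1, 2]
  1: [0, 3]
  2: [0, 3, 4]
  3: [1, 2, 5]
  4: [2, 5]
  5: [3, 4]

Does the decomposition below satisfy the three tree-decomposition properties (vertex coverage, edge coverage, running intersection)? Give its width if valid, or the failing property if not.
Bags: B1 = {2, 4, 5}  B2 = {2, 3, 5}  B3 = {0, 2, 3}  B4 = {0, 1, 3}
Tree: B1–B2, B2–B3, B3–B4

Yes; width 2.

Every vertex of G appears in some bag (union = {0, 1, 2, 3, 4, 5}); every edge is covered by a bag; and for each vertex v the set of bags containing v is connected in the bag tree. The decomposition is therefore valid. The largest bag has 3 vertices, so the width is 2.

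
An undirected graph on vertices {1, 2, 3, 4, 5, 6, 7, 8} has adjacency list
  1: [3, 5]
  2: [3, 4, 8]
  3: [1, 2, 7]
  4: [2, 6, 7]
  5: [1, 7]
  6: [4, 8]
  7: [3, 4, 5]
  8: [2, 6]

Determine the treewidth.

A width-2 tree decomposition is:
Bags: B1 = {1, 3, 5}  B2 = {3, 5, 7}  B3 = {2, 3, 7}  B4 = {2, 4, 7}  B5 = {2, 4, 8}  B6 = {4, 6, 8}
Tree: B1–B2, B2–B3, B3–B4, B4–B5, B5–B6
Every bag has size at most 3, so the width is 3 − 1 = 2 and tw(G) ≤ 2. For the lower bound, G contains the cycle 1–5–7–3–1, so G is not a forest; only forests have treewidth ≤ 1, hence tw(G) ≥ 2. Hence tw(G) = 2 exactly.

2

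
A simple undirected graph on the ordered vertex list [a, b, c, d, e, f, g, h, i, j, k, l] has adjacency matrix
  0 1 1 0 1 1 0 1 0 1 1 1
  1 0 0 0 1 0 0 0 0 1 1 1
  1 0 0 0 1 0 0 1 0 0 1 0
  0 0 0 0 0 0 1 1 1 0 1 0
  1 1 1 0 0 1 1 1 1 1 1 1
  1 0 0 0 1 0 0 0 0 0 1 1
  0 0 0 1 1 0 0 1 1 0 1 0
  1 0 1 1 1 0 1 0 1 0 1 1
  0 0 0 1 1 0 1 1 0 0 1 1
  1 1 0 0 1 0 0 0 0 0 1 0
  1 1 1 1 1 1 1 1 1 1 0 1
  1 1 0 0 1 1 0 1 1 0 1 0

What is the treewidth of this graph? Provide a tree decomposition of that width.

Treewidth 4.
One optimal decomposition is:
Bags: B1 = {a, e, h, k, l}  B2 = {a, b, e, k, l}  B3 = {a, b, e, j, k}  B4 = {e, h, i, k, l}  B5 = {a, c, e, h, k}  B6 = {a, e, f, k, l}  B7 = {e, g, h, i, k}  B8 = {d, g, h, i, k}
Tree: B1–B2, B2–B3, B1–B4, B1–B5, B1–B6, B4–B7, B7–B8

Each bag holds 5 vertices, so the decomposition has width 4, which upper-bounds the treewidth. On the other hand G contains the 5-clique {d, g, h, i, k}. A clique must lie in a single bag of any decomposition, so no decomposition can have width below 4. Hence tw(G) = 4 exactly.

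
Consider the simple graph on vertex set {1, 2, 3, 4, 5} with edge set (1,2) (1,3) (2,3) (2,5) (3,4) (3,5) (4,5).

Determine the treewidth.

2

A width-2 tree decomposition is:
Bags: B1 = {2, 3, 5}  B2 = {1, 2, 3}  B3 = {3, 4, 5}
Tree: B1–B2, B1–B3
Each bag holds 3 vertices, so the decomposition has width 2, which upper-bounds the treewidth. On the other hand G contains the 3-clique {1, 2, 3}. A clique must lie in a single bag of any decomposition, so no decomposition can have width below 2. Combining the bounds, tw(G) = 2.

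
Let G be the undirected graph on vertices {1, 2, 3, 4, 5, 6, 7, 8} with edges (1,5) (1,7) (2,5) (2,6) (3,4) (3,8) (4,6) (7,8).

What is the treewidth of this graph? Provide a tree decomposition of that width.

Every bag has size at most 3, so the width is 3 − 1 = 2 and tw(G) ≤ 2. For the lower bound, G contains the cycle 5–1–7–8–3–4–6–2–5, so G is not a forest; only forests have treewidth ≤ 1, hence tw(G) ≥ 2. Hence tw(G) = 2 exactly.

Treewidth 2.
One such decomposition:
Bags: B1 = {1, 5, 7}  B2 = {5, 7, 8}  B3 = {3, 5, 8}  B4 = {3, 4, 5}  B5 = {4, 5, 6}  B6 = {2, 5, 6}
Tree: B1–B2, B2–B3, B3–B4, B4–B5, B5–B6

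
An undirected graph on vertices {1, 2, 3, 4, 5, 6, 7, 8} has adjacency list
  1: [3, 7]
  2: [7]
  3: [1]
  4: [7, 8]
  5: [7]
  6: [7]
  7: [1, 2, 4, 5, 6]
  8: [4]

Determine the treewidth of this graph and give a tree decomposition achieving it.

Every bag has size at most 2, so the width is 2 − 1 = 1 and tw(G) ≤ 1. Any graph with an edge has treewidth ≥ 1, and G has the edge 8–4. Combining the bounds, tw(G) = 1.

Treewidth 1.
One such decomposition:
Bags: B1 = {4, 8}  B2 = {4, 7}  B3 = {2, 7}  B4 = {5, 7}  B5 = {1, 7}  B6 = {6, 7}  B7 = {1, 3}
Tree: B1–B2, B2–B3, B3–B4, B4–B5, B2–B6, B5–B7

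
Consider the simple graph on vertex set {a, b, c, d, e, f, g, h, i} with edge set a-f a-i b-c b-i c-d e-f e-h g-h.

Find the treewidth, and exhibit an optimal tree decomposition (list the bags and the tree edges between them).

Every bag has size at most 2, so the width is 2 − 1 = 1 and tw(G) ≤ 1. Any graph with an edge has treewidth ≥ 1, and G has the edge g–h. Combining the bounds, tw(G) = 1.

Treewidth 1.
One optimal decomposition is:
Bags: B1 = {g, h}  B2 = {e, h}  B3 = {e, f}  B4 = {a, f}  B5 = {a, i}  B6 = {b, i}  B7 = {b, c}  B8 = {c, d}
Tree: B1–B2, B2–B3, B3–B4, B4–B5, B5–B6, B6–B7, B7–B8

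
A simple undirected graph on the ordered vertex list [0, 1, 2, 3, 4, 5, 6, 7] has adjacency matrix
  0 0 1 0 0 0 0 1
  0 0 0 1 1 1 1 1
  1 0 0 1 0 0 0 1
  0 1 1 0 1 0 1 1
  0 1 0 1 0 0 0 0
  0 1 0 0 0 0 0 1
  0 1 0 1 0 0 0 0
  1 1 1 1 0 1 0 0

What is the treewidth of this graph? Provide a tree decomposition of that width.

Each bag holds 3 vertices, so the decomposition has width 2, which upper-bounds the treewidth. On the other hand G contains the 3-clique {0, 2, 7}. A clique must lie in a single bag of any decomposition, so no decomposition can have width below 2. Therefore the treewidth is 2.

Treewidth 2.
One optimal decomposition is:
Bags: B1 = {1, 3, 4}  B2 = {1, 3, 7}  B3 = {2, 3, 7}  B4 = {1, 3, 6}  B5 = {0, 2, 7}  B6 = {1, 5, 7}
Tree: B1–B2, B2–B3, B1–B4, B3–B5, B2–B6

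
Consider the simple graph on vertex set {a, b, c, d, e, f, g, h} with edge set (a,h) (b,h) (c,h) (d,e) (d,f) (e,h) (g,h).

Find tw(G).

A width-1 tree decomposition is:
Bags: B1 = {d, e}  B2 = {d, f}  B3 = {e, h}  B4 = {b, h}  B5 = {g, h}  B6 = {a, h}  B7 = {c, h}
Tree: B1–B2, B1–B3, B3–B4, B3–B5, B4–B6, B3–B7
Every bag has size at most 2, so the width is 2 − 1 = 1 and tw(G) ≤ 1. Since G has at least one edge (e.g. d–e), it is not an edgeless graph, so tw(G) ≥ 1. Therefore the treewidth is 1.

1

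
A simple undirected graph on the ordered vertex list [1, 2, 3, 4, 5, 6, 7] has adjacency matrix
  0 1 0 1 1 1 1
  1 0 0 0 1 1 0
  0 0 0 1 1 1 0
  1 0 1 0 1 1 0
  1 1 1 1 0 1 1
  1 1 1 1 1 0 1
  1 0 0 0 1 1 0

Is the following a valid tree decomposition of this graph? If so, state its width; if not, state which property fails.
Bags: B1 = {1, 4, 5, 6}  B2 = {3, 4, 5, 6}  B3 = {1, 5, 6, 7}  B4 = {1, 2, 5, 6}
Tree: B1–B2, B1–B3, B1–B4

Every vertex of G appears in some bag (union = {1, 2, 3, 4, 5, 6, 7}); every edge is covered by a bag; and for each vertex v the set of bags containing v is connected in the bag tree. The decomposition is therefore valid. The largest bag has 4 vertices, so the width is 3.

Yes; width 3.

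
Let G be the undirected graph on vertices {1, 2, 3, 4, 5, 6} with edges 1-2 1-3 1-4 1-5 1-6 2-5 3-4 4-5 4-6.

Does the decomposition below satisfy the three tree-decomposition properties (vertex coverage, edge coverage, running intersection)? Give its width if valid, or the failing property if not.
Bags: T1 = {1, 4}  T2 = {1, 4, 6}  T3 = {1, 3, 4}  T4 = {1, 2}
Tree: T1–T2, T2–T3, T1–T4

A tree decomposition must satisfy three properties: every vertex lies in some bag; for every edge, both endpoints lie together in some bag; and for every vertex, the bags containing it form a connected subtree. Here vertex 5 appears in no bag, so the decomposition is invalid.

No — vertex 5 appears in no bag.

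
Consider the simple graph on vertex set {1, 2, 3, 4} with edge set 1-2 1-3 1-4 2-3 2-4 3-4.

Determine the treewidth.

3

A width-3 tree decomposition is:
Bags: B1 = {1, 2, 3, 4}
Tree: (single bag)
With just one bag of size 4, the width is 4 − 1 = 3, so tw(G) ≤ 3. On the other hand G contains the 4-clique {1, 2, 3, 4}. A clique must lie in a single bag of any decomposition, so no decomposition can have width below 3. Therefore the treewidth is 3.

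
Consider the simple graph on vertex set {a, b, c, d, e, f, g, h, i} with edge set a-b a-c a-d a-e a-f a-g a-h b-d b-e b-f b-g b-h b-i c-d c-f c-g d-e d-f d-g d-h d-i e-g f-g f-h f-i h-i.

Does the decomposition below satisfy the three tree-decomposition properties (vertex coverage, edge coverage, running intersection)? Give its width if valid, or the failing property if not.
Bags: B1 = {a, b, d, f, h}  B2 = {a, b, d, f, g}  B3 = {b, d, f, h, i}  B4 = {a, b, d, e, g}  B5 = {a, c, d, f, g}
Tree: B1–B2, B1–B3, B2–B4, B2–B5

Every vertex of G appears in some bag (union = {a, b, c, d, e, f, g, h, i}); every edge is covered by a bag; and for each vertex v the set of bags containing v is connected in the bag tree. The decomposition is therefore valid. The largest bag has 5 vertices, so the width is 4.

Yes; width 4.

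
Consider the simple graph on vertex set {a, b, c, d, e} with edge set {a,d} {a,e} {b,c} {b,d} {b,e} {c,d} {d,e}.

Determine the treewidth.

2

A width-2 tree decomposition is:
Bags: B1 = {b, d, e}  B2 = {a, d, e}  B3 = {b, c, d}
Tree: B1–B2, B1–B3
Every bag has size at most 3, so the width is 3 − 1 = 2 and tw(G) ≤ 2. Conversely, {a, d, e} is a clique of size 3, and the vertices of any clique must share a bag in every tree decomposition; so some bag has ≥ 3 vertices and tw(G) ≥ 2. Combining the bounds, tw(G) = 2.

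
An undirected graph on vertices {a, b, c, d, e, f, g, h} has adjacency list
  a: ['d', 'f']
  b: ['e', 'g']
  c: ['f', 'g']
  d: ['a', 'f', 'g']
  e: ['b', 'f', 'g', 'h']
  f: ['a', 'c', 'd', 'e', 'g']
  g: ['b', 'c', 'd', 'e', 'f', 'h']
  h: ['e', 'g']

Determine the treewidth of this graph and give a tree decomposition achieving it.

Each bag holds 3 vertices, so the decomposition has width 2, which upper-bounds the treewidth. For the lower bound, the 3 vertices {e, g, h} are pairwise adjacent, and any tree decomposition puts a clique entirely inside one bag — forcing width ≥ 2. Hence tw(G) = 2 exactly.

Treewidth 2.
One optimal decomposition is:
Bags: B1 = {a, d, f}  B2 = {d, f, g}  B3 = {c, f, g}  B4 = {e, f, g}  B5 = {e, g, h}  B6 = {b, e, g}
Tree: B1–B2, B2–B3, B3–B4, B4–B5, B4–B6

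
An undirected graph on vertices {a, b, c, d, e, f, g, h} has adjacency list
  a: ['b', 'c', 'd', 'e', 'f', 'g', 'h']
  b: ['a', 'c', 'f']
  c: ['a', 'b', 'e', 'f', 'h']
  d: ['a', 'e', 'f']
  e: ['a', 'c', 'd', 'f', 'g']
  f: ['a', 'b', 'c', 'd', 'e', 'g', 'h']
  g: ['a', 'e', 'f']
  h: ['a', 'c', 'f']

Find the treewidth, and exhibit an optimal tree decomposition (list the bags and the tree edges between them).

Treewidth 3.
One optimal decomposition is:
Bags: B1 = {a, c, f, h}  B2 = {a, b, c, f}  B3 = {a, c, e, f}  B4 = {a, e, f, g}  B5 = {a, d, e, f}
Tree: B1–B2, B1–B3, B3–B4, B4–B5

Each bag holds 4 vertices, so the decomposition has width 3, which upper-bounds the treewidth. Conversely, {a, d, e, f} is a clique of size 4, and the vertices of any clique must share a bag in every tree decomposition; so some bag has ≥ 4 vertices and tw(G) ≥ 3. Combining the bounds, tw(G) = 3.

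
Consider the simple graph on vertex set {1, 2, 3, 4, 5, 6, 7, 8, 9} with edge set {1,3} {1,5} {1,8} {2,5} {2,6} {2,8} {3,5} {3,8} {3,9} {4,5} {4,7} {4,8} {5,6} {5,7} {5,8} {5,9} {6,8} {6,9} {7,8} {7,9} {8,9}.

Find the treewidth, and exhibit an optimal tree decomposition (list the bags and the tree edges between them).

Treewidth 3.
One optimal decomposition is:
Bags: B1 = {5, 6, 8, 9}  B2 = {2, 5, 6, 8}  B3 = {3, 5, 8, 9}  B4 = {1, 3, 5, 8}  B5 = {5, 7, 8, 9}  B6 = {4, 5, 7, 8}
Tree: B1–B2, B1–B3, B3–B4, B1–B5, B5–B6

Every bag has size at most 4, so the width is 4 − 1 = 3 and tw(G) ≤ 3. Conversely, {1, 3, 5, 8} is a clique of size 4, and the vertices of any clique must share a bag in every tree decomposition; so some bag has ≥ 4 vertices and tw(G) ≥ 3. Therefore the treewidth is 3.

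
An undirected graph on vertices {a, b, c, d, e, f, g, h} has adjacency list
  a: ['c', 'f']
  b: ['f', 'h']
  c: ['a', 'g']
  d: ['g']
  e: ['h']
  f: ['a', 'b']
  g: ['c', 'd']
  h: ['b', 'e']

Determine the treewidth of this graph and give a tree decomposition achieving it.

Treewidth 1.
One optimal decomposition is:
Bags: B1 = {d, g}  B2 = {c, g}  B3 = {a, c}  B4 = {a, f}  B5 = {b, f}  B6 = {b, h}  B7 = {e, h}
Tree: B1–B2, B2–B3, B3–B4, B4–B5, B5–B6, B6–B7

Every bag has size at most 2, so the width is 2 − 1 = 1 and tw(G) ≤ 1. G has an edge, so its treewidth is at least 1. Hence tw(G) = 1 exactly.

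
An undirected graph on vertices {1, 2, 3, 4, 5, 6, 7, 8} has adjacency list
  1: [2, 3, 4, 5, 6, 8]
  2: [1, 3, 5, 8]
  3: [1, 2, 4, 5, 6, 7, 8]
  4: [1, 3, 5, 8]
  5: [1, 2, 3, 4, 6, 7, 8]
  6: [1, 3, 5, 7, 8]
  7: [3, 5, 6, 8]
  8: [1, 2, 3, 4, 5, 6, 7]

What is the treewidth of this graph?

4

A width-4 tree decomposition is:
Bags: B1 = {1, 3, 5, 6, 8}  B2 = {1, 3, 4, 5, 8}  B3 = {1, 2, 3, 5, 8}  B4 = {3, 5, 6, 7, 8}
Tree: B1–B2, B1–B3, B1–B4
Every bag has size at most 5, so the width is 5 − 1 = 4 and tw(G) ≤ 4. Conversely, {1, 2, 3, 5, 8} is a clique of size 5, and the vertices of any clique must share a bag in every tree decomposition; so some bag has ≥ 5 vertices and tw(G) ≥ 4. Hence tw(G) = 4 exactly.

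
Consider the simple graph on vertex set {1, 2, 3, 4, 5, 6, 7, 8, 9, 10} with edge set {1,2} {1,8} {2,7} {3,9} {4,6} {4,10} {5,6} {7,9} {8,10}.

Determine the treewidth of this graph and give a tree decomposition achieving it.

The largest bag has 2 vertices, giving width 1; this decomposition certifies tw(G) ≤ 1. G has an edge, so its treewidth is at least 1. The upper and lower bounds meet at 1, so that is the treewidth.

Treewidth 1.
One such decomposition:
Bags: B1 = {5, 6}  B2 = {4, 6}  B3 = {4, 10}  B4 = {8, 10}  B5 = {1, 8}  B6 = {1, 2}  B7 = {2, 7}  B8 = {7, 9}  B9 = {3, 9}
Tree: B1–B2, B2–B3, B3–B4, B4–B5, B5–B6, B6–B7, B7–B8, B8–B9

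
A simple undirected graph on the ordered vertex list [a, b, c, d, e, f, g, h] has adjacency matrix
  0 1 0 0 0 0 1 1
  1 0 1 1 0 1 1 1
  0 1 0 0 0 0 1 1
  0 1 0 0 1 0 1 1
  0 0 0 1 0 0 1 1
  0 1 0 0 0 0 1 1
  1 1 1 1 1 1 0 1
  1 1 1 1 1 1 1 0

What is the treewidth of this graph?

A width-3 tree decomposition is:
Bags: B1 = {b, f, g, h}  B2 = {b, c, g, h}  B3 = {b, d, g, h}  B4 = {a, b, g, h}  B5 = {d, e, g, h}
Tree: B1–B2, B1–B3, B3–B4, B3–B5
Every bag has size at most 4, so the width is 4 − 1 = 3 and tw(G) ≤ 3. For the lower bound, the 4 vertices {d, e, g, h} are pairwise adjacent, and any tree decomposition puts a clique entirely inside one bag — forcing width ≥ 3. Hence tw(G) = 3 exactly.

3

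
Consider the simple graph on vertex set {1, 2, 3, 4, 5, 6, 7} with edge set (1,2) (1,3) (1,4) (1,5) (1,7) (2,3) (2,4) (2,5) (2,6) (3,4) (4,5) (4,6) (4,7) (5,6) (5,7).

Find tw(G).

3

A width-3 tree decomposition is:
Bags: B1 = {1, 2, 4, 5}  B2 = {2, 4, 5, 6}  B3 = {1, 4, 5, 7}  B4 = {1, 2, 3, 4}
Tree: B1–B2, B1–B3, B1–B4
Each bag holds 4 vertices, so the decomposition has width 3, which upper-bounds the treewidth. Conversely, {1, 2, 3, 4} is a clique of size 4, and the vertices of any clique must share a bag in every tree decomposition; so some bag has ≥ 4 vertices and tw(G) ≥ 3. Therefore the treewidth is 3.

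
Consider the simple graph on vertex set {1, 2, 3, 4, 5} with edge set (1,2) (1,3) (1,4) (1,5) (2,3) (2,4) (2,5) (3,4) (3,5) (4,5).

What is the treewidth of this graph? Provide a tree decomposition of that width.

Treewidth 4.
Bags: B1 = {1, 2, 3, 4, 5}
Tree: (single bag)

A single bag containing all 5 vertices is trivially a valid decomposition of width 4. For the lower bound, the 5 vertices {1, 2, 3, 4, 5} are pairwise adjacent, and any tree decomposition puts a clique entirely inside one bag — forcing width ≥ 4. Hence tw(G) = 4 exactly.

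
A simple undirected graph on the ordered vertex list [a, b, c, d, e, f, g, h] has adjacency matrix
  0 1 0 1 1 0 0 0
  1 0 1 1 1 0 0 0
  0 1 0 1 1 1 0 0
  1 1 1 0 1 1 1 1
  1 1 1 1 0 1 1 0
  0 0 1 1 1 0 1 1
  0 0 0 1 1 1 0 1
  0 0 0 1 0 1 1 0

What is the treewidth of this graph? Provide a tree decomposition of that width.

The largest bag has 4 vertices, giving width 3; this decomposition certifies tw(G) ≤ 3. Conversely, {a, b, d, e} is a clique of size 4, and the vertices of any clique must share a bag in every tree decomposition; so some bag has ≥ 4 vertices and tw(G) ≥ 3. Hence tw(G) = 3 exactly.

Treewidth 3.
One such decomposition:
Bags: B1 = {b, c, d, e}  B2 = {c, d, e, f}  B3 = {d, e, f, g}  B4 = {d, f, g, h}  B5 = {a, b, d, e}
Tree: B1–B2, B2–B3, B3–B4, B1–B5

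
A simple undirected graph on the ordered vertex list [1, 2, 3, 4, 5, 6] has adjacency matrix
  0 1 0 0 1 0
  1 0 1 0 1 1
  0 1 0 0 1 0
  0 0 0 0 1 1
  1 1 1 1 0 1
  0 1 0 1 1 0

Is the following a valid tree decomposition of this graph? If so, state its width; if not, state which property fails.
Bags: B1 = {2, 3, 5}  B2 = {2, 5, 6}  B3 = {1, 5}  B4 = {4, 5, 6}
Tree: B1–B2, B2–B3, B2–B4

No — edge (2,1) lies in no bag.

A tree decomposition must satisfy three properties: every vertex lies in some bag; for every edge, both endpoints lie together in some bag; and for every vertex, the bags containing it form a connected subtree. Here edge (2,1) lies in no bag, so the decomposition is invalid.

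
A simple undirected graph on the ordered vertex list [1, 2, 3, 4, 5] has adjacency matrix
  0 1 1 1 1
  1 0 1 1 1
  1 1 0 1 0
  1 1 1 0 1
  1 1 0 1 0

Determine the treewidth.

3

A width-3 tree decomposition is:
Bags: B1 = {1, 2, 3, 4}  B2 = {1, 2, 4, 5}
Tree: B1–B2
Each bag holds 4 vertices, so the decomposition has width 3, which upper-bounds the treewidth. Conversely, {1, 2, 3, 4} is a clique of size 4, and the vertices of any clique must share a bag in every tree decomposition; so some bag has ≥ 4 vertices and tw(G) ≥ 3. Combining the bounds, tw(G) = 3.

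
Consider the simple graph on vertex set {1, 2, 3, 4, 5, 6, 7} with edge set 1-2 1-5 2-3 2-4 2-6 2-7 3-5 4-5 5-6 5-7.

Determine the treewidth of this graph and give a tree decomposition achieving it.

Every bag has size at most 3, so the width is 3 − 1 = 2 and tw(G) ≤ 2. For the lower bound, G contains the cycle 5–4–2–7–5, so G is not a forest; only forests have treewidth ≤ 1, hence tw(G) ≥ 2. Combining the bounds, tw(G) = 2.

Treewidth 2.
One such decomposition:
Bags: B1 = {2, 4, 5}  B2 = {2, 5, 7}  B3 = {2, 5, 6}  B4 = {2, 3, 5}  B5 = {1, 2, 5}
Tree: B1–B2, B2–B3, B3–B4, B4–B5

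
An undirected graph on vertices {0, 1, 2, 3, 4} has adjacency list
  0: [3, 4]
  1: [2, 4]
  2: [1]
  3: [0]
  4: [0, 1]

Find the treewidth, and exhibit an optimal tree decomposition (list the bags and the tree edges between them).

Treewidth 1.
One optimal decomposition is:
Bags: B1 = {1, 2}  B2 = {1, 4}  B3 = {0, 4}  B4 = {0, 3}
Tree: B1–B2, B2–B3, B3–B4

Each bag holds 2 vertices, so the decomposition has width 1, which upper-bounds the treewidth. G has an edge, so its treewidth is at least 1. Hence tw(G) = 1 exactly.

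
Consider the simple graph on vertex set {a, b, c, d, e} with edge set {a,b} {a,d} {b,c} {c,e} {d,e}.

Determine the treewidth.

2

A width-2 tree decomposition is:
Bags: B1 = {a, d, e}  B2 = {a, c, e}  B3 = {a, b, c}
Tree: B1–B2, B2–B3
The largest bag has 3 vertices, giving width 2; this decomposition certifies tw(G) ≤ 2. For the lower bound, G contains the cycle a–d–e–c–b–a, so G is not a forest; only forests have treewidth ≤ 1, hence tw(G) ≥ 2. The upper and lower bounds meet at 2, so that is the treewidth.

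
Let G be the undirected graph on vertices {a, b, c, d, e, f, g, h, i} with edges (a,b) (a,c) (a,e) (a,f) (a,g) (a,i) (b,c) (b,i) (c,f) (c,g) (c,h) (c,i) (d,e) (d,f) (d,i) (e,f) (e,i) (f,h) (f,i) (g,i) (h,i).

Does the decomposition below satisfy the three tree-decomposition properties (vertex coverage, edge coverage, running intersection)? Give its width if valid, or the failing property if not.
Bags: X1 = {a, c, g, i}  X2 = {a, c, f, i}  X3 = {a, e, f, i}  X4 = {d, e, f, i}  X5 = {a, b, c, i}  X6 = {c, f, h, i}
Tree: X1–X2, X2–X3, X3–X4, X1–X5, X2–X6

Checking the three conditions: (i) the bags cover all of {a, b, c, d, e, f, g, h, i}; (ii) for each edge, some bag contains both endpoints; (iii) the bags containing any fixed vertex form a subtree. All hold, so the decomposition is valid with width 4 − 1 = 3.

Yes; width 3.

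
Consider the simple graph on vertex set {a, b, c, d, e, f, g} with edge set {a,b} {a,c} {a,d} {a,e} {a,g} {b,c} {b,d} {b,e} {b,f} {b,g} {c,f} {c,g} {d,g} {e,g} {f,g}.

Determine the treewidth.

3

A width-3 tree decomposition is:
Bags: B1 = {a, b, c, g}  B2 = {a, b, d, g}  B3 = {a, b, e, g}  B4 = {b, c, f, g}
Tree: B1–B2, B1–B3, B1–B4
Every bag has size at most 4, so the width is 4 − 1 = 3 and tw(G) ≤ 3. Conversely, {a, b, d, g} is a clique of size 4, and the vertices of any clique must share a bag in every tree decomposition; so some bag has ≥ 4 vertices and tw(G) ≥ 3. The upper and lower bounds meet at 3, so that is the treewidth.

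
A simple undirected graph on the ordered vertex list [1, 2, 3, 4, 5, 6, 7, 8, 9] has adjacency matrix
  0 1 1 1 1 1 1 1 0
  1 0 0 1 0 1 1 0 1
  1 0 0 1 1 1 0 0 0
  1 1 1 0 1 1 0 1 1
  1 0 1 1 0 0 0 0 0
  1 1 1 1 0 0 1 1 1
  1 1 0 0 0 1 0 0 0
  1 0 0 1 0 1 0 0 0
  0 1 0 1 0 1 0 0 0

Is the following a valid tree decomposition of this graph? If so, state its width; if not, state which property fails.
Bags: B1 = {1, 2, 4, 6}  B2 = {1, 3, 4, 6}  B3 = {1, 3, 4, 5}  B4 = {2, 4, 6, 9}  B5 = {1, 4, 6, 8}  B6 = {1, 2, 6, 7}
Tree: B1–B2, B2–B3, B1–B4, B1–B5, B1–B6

Yes; width 3.

Vertex coverage: the bags together contain {1, 2, 3, 4, 5, 6, 7, 8, 9}, the full vertex set. Edge coverage: each edge of G has both endpoints in at least one bag. Running intersection: for every vertex, the bags containing it form a connected subtree. All three properties hold, so this is a valid tree decomposition of width max|bag| − 1 = 3, and hence tw(G) ≤ 3.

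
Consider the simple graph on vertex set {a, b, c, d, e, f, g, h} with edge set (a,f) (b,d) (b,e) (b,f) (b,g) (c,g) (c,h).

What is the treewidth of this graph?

1

A width-1 tree decomposition is:
Bags: B1 = {b, f}  B2 = {b, g}  B3 = {b, d}  B4 = {c, g}  B5 = {a, f}  B6 = {c, h}  B7 = {b, e}
Tree: B1–B2, B1–B3, B2–B4, B1–B5, B4–B6, B2–B7
Each bag holds 2 vertices, so the decomposition has width 1, which upper-bounds the treewidth. Since G has at least one edge (e.g. f–b), it is not an edgeless graph, so tw(G) ≥ 1. The upper and lower bounds meet at 1, so that is the treewidth.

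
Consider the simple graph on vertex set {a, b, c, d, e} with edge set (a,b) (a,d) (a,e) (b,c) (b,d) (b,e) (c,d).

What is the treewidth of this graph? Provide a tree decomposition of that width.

Treewidth 2.
One optimal decomposition is:
Bags: B1 = {a, b, e}  B2 = {a, b, d}  B3 = {b, c, d}
Tree: B1–B2, B2–B3

The largest bag has 3 vertices, giving width 2; this decomposition certifies tw(G) ≤ 2. On the other hand G contains the 3-clique {b, c, d}. A clique must lie in a single bag of any decomposition, so no decomposition can have width below 2. Therefore the treewidth is 2.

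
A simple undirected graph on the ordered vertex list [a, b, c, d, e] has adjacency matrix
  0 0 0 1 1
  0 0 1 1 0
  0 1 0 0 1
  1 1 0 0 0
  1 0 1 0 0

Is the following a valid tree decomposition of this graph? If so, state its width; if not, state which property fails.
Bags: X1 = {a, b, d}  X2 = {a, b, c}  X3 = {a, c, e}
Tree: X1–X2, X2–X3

Checking the three conditions: (i) the bags cover all of {a, b, c, d, e}; (ii) for each edge, some bag contains both endpoints; (iii) the bags containing any fixed vertex form a subtree. All hold, so the decomposition is valid with width 3 − 1 = 2.

Yes; width 2.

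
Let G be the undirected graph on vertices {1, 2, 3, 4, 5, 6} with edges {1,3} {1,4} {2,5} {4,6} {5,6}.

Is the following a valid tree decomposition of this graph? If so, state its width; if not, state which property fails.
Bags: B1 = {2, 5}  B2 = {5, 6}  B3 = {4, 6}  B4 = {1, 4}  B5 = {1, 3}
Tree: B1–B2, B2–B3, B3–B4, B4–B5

Checking the three conditions: (i) the bags cover all of {1, 2, 3, 4, 5, 6}; (ii) for each edge, some bag contains both endpoints; (iii) the bags containing any fixed vertex form a subtree. All hold, so the decomposition is valid with width 2 − 1 = 1.

Yes; width 1.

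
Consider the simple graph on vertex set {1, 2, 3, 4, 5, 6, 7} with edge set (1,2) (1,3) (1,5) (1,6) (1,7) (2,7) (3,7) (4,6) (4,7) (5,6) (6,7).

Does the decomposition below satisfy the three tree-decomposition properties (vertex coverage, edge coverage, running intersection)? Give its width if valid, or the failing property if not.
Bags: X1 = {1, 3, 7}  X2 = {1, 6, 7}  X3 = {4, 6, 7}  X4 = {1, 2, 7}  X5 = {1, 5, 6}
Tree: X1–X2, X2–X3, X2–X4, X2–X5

Yes; width 2.

Checking the three conditions: (i) the bags cover all of {1, 2, 3, 4, 5, 6, 7}; (ii) for each edge, some bag contains both endpoints; (iii) the bags containing any fixed vertex form a subtree. All hold, so the decomposition is valid with width 3 − 1 = 2.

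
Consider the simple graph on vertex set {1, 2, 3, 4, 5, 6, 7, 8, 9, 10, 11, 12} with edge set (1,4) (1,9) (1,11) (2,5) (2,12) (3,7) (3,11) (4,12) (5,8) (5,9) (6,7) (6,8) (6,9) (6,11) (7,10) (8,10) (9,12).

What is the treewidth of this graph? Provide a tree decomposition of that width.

Each bag holds 4 vertices, so the decomposition has width 3, which upper-bounds the treewidth. For the lower bound: the 4 vertex sets {3,7,10}, {8}, {6}, {1,5,9,11} are disjoint, each induces a connected subgraph, and every pair is joined by at least one edge of G. Contracting each set to a single vertex therefore yields K_{4} as a minor, and since treewidth is minor-monotone, tw(G) ≥ tw(K_{4}) = 3. Combining the bounds, tw(G) = 3.

Treewidth 3.
One optimal decomposition is:
Bags: B1 = {3, 7, 8, 10}  B2 = {3, 6, 7, 8}  B3 = {3, 6, 8, 11}  B4 = {5, 6, 8, 11}  B5 = {5, 6, 9, 11}  B6 = {1, 5, 9, 11}  B7 = {1, 2, 5, 9}  B8 = {1, 2, 9, 12}  B9 = {1, 2, 4, 12}
Tree: B1–B2, B2–B3, B3–B4, B4–B5, B5–B6, B6–B7, B7–B8, B8–B9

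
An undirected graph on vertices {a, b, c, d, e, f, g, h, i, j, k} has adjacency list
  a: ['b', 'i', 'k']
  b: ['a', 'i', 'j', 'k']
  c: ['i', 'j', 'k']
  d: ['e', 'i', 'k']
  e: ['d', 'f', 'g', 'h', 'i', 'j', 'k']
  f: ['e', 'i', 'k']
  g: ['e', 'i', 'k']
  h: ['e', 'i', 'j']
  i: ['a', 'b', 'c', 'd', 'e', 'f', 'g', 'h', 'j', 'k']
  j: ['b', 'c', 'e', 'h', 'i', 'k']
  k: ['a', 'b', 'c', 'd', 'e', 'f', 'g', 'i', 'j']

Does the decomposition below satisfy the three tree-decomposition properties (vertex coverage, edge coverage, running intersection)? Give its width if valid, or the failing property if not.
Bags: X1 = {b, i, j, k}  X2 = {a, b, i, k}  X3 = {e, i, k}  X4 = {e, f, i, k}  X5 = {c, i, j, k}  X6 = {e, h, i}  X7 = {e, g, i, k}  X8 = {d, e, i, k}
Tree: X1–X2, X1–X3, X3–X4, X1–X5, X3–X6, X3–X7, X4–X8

No — edge (j,e) lies in no bag.

A tree decomposition must satisfy three properties: every vertex lies in some bag; for every edge, both endpoints lie together in some bag; and for every vertex, the bags containing it form a connected subtree. Here edge (j,e) lies in no bag, so the decomposition is invalid.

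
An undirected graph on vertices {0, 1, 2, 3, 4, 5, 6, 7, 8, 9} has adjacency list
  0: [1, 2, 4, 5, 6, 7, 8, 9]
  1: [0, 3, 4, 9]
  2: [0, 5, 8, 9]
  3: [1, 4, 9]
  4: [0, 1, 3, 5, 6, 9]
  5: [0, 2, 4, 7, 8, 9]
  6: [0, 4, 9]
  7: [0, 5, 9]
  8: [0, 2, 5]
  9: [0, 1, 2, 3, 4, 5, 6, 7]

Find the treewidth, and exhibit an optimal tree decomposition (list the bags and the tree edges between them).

Treewidth 3.
One such decomposition:
Bags: B1 = {0, 1, 4, 9}  B2 = {0, 4, 5, 9}  B3 = {1, 3, 4, 9}  B4 = {0, 4, 6, 9}  B5 = {0, 2, 5, 9}  B6 = {0, 2, 5, 8}  B7 = {0, 5, 7, 9}
Tree: B1–B2, B1–B3, B2–B4, B2–B5, B5–B6, B5–B7

Each bag holds 4 vertices, so the decomposition has width 3, which upper-bounds the treewidth. Conversely, {0, 2, 5, 8} is a clique of size 4, and the vertices of any clique must share a bag in every tree decomposition; so some bag has ≥ 4 vertices and tw(G) ≥ 3. Therefore the treewidth is 3.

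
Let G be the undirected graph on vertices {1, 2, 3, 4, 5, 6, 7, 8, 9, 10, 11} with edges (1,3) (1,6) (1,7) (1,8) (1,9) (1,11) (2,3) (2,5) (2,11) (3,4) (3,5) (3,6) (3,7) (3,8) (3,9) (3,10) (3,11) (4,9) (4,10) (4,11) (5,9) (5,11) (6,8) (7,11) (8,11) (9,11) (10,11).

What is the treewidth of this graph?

A width-3 tree decomposition is:
Bags: B1 = {1, 3, 9, 11}  B2 = {1, 3, 8, 11}  B3 = {1, 3, 7, 11}  B4 = {3, 5, 9, 11}  B5 = {3, 4, 9, 11}  B6 = {3, 4, 10, 11}  B7 = {1, 3, 6, 8}  B8 = {2, 3, 5, 11}
Tree: B1–B2, B2–B3, B1–B4, B4–B5, B5–B6, B2–B7, B4–B8
Every bag has size at most 4, so the width is 4 − 1 = 3 and tw(G) ≤ 3. For the lower bound, the 4 vertices {1, 3, 8, 11} are pairwise adjacent, and any tree decomposition puts a clique entirely inside one bag — forcing width ≥ 3. The upper and lower bounds meet at 3, so that is the treewidth.

3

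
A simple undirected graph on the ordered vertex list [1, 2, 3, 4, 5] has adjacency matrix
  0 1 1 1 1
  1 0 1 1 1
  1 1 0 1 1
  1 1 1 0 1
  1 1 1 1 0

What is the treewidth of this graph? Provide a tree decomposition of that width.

Treewidth 4.
Bags: B1 = {1, 2, 3, 4, 5}
Tree: (single bag)

A single bag containing all 5 vertices is trivially a valid decomposition of width 4. On the other hand G contains the 5-clique {1, 2, 3, 4, 5}. A clique must lie in a single bag of any decomposition, so no decomposition can have width below 4. The upper and lower bounds meet at 4, so that is the treewidth.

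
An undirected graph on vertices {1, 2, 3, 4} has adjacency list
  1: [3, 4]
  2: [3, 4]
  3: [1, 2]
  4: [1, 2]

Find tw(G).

A width-2 tree decomposition is:
Bags: B1 = {1, 2, 4}  B2 = {1, 2, 3}
Tree: B1–B2
Each bag holds 3 vertices, so the decomposition has width 2, which upper-bounds the treewidth. Since 1–4–2–3–1 is a cycle in G, G is not acyclic. Forests are exactly the graphs of treewidth ≤ 1, so tw(G) ≥ 2. Combining the bounds, tw(G) = 2.

2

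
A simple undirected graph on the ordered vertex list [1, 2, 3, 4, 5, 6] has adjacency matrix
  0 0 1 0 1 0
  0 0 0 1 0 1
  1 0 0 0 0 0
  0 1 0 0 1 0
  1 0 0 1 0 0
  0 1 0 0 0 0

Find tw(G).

1

A width-1 tree decomposition is:
Bags: B1 = {1, 3}  B2 = {1, 5}  B3 = {4, 5}  B4 = {2, 4}  B5 = {2, 6}
Tree: B1–B2, B2–B3, B3–B4, B4–B5
The largest bag has 2 vertices, giving width 1; this decomposition certifies tw(G) ≤ 1. Any graph with an edge has treewidth ≥ 1, and G has the edge 3–1. Combining the bounds, tw(G) = 1.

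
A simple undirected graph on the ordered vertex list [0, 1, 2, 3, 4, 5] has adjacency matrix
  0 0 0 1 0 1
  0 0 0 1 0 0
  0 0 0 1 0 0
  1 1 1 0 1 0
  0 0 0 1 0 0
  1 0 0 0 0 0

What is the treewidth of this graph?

A width-1 tree decomposition is:
Bags: B1 = {3, 4}  B2 = {1, 3}  B3 = {2, 3}  B4 = {0, 3}  B5 = {0, 5}
Tree: B1–B2, B2–B3, B1–B4, B4–B5
Every bag has size at most 2, so the width is 2 − 1 = 1 and tw(G) ≤ 1. Since G has at least one edge (e.g. 3–4), it is not an edgeless graph, so tw(G) ≥ 1. The upper and lower bounds meet at 1, so that is the treewidth.

1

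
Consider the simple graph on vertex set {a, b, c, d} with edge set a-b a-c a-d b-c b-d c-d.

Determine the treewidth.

A width-3 tree decomposition is:
Bags: B1 = {a, b, c, d}
Tree: (single bag)
With just one bag of size 4, the width is 4 − 1 = 3, so tw(G) ≤ 3. For the lower bound, the 4 vertices {a, b, c, d} are pairwise adjacent, and any tree decomposition puts a clique entirely inside one bag — forcing width ≥ 3. Therefore the treewidth is 3.

3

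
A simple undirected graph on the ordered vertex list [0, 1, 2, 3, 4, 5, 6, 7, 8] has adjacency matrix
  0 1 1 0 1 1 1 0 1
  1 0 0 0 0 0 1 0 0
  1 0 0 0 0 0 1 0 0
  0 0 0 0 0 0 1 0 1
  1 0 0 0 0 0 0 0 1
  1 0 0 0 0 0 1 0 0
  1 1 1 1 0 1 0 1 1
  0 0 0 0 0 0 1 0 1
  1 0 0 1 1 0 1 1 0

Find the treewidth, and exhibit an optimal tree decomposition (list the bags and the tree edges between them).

Treewidth 2.
Bags: B1 = {3, 6, 8}  B2 = {0, 6, 8}  B3 = {0, 5, 6}  B4 = {0, 4, 8}  B5 = {6, 7, 8}  B6 = {0, 2, 6}  B7 = {0, 1, 6}
Tree: B1–B2, B2–B3, B2–B4, B2–B5, B3–B6, B3–B7

Every bag has size at most 3, so the width is 3 − 1 = 2 and tw(G) ≤ 2. For the lower bound, the 3 vertices {0, 4, 8} are pairwise adjacent, and any tree decomposition puts a clique entirely inside one bag — forcing width ≥ 2. The upper and lower bounds meet at 2, so that is the treewidth.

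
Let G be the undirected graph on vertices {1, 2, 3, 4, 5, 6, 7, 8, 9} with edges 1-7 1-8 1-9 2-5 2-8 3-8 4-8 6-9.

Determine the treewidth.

A width-1 tree decomposition is:
Bags: B1 = {3, 8}  B2 = {1, 8}  B3 = {1, 7}  B4 = {2, 8}  B5 = {1, 9}  B6 = {2, 5}  B7 = {6, 9}  B8 = {4, 8}
Tree: B1–B2, B2–B3, B2–B4, B2–B5, B4–B6, B5–B7, B1–B8
The largest bag has 2 vertices, giving width 1; this decomposition certifies tw(G) ≤ 1. G has an edge, so its treewidth is at least 1. Combining the bounds, tw(G) = 1.

1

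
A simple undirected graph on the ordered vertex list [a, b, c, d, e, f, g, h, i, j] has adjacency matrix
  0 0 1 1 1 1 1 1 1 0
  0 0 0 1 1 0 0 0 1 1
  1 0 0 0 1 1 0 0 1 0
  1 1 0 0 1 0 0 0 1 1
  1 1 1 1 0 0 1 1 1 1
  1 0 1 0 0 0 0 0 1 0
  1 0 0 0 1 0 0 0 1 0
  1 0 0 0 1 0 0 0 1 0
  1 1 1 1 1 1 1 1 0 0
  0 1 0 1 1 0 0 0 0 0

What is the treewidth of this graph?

3

A width-3 tree decomposition is:
Bags: B1 = {a, d, e, i}  B2 = {b, d, e, i}  B3 = {a, c, e, i}  B4 = {a, e, h, i}  B5 = {a, c, f, i}  B6 = {a, e, g, i}  B7 = {b, d, e, j}
Tree: B1–B2, B1–B3, B3–B4, B3–B5, B3–B6, B2–B7
The largest bag has 4 vertices, giving width 3; this decomposition certifies tw(G) ≤ 3. Conversely, {b, d, e, j} is a clique of size 4, and the vertices of any clique must share a bag in every tree decomposition; so some bag has ≥ 4 vertices and tw(G) ≥ 3. The upper and lower bounds meet at 3, so that is the treewidth.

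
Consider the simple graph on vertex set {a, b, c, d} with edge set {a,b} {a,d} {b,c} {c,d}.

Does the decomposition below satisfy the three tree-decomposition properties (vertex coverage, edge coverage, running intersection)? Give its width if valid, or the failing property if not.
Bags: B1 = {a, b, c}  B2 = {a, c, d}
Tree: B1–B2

Yes; width 2.

Checking the three conditions: (i) the bags cover all of {a, b, c, d}; (ii) for each edge, some bag contains both endpoints; (iii) the bags containing any fixed vertex form a subtree. All hold, so the decomposition is valid with width 3 − 1 = 2.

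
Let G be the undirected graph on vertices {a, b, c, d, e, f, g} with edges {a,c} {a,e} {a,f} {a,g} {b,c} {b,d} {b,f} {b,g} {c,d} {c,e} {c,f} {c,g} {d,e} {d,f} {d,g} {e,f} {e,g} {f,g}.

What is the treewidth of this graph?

4

A width-4 tree decomposition is:
Bags: B1 = {a, c, e, f, g}  B2 = {c, d, e, f, g}  B3 = {b, c, d, f, g}
Tree: B1–B2, B2–B3
Every bag has size at most 5, so the width is 5 − 1 = 4 and tw(G) ≤ 4. On the other hand G contains the 5-clique {c, d, e, f, g}. A clique must lie in a single bag of any decomposition, so no decomposition can have width below 4. The upper and lower bounds meet at 4, so that is the treewidth.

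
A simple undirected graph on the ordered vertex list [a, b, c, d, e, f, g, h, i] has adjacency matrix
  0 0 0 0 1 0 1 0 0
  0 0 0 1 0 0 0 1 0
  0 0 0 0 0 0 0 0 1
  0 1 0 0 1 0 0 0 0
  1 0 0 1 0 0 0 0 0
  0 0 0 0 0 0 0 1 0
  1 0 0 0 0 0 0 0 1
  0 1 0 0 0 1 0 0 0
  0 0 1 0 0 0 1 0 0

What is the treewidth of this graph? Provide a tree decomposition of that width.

The largest bag has 2 vertices, giving width 1; this decomposition certifies tw(G) ≤ 1. Since G has at least one edge (e.g. f–h), it is not an edgeless graph, so tw(G) ≥ 1. Hence tw(G) = 1 exactly.

Treewidth 1.
Bags: B1 = {f, h}  B2 = {b, h}  B3 = {b, d}  B4 = {d, e}  B5 = {a, e}  B6 = {a, g}  B7 = {g, i}  B8 = {c, i}
Tree: B1–B2, B2–B3, B3–B4, B4–B5, B5–B6, B6–B7, B7–B8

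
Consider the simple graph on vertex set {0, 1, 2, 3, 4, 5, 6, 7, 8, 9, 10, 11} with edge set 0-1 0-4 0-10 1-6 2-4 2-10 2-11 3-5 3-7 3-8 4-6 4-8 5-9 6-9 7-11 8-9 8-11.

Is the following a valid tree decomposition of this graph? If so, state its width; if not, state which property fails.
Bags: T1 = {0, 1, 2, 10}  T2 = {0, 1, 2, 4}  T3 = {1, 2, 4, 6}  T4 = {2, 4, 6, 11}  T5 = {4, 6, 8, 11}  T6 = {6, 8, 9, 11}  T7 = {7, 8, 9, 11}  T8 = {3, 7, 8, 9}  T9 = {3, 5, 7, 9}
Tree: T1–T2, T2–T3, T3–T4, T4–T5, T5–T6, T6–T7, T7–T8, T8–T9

Every vertex of G appears in some bag (union = {0, 1, 2, 3, 4, 5, 6, 7, 8, 9, 10, 11}); every edge is covered by a bag; and for each vertex v the set of bags containing v is connected in the bag tree. The decomposition is therefore valid. The largest bag has 4 vertices, so the width is 3.

Yes; width 3.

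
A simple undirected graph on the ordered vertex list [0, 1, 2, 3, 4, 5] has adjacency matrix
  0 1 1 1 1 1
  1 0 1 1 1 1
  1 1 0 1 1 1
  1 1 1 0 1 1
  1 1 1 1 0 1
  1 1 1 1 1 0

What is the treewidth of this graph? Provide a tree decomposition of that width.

With just one bag of size 6, the width is 6 − 1 = 5, so tw(G) ≤ 5. On the other hand G contains the 6-clique {0, 1, 2, 3, 4, 5}. A clique must lie in a single bag of any decomposition, so no decomposition can have width below 5. Combining the bounds, tw(G) = 5.

Treewidth 5.
One optimal decomposition is:
Bags: B1 = {0, 1, 2, 3, 4, 5}
Tree: (single bag)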